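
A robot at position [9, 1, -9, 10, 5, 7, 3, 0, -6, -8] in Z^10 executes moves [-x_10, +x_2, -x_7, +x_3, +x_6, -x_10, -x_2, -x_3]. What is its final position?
(9, 1, -9, 10, 5, 8, 2, 0, -6, -10)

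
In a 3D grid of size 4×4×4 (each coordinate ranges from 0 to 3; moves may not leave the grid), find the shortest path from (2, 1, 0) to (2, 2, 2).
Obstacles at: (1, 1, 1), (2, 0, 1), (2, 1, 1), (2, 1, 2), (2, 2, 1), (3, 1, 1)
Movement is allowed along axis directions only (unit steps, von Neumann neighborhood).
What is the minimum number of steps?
5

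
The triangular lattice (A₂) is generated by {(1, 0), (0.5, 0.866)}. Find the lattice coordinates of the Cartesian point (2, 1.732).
b₁ + 2b₂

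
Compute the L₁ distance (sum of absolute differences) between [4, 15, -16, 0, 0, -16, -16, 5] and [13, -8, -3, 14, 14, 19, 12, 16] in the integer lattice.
147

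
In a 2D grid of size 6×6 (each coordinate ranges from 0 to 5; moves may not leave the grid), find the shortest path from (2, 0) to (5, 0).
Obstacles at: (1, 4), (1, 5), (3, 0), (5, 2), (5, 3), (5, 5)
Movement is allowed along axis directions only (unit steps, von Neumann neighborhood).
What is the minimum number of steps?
5
(one shortest path: (2, 0) → (2, 1) → (3, 1) → (4, 1) → (5, 1) → (5, 0))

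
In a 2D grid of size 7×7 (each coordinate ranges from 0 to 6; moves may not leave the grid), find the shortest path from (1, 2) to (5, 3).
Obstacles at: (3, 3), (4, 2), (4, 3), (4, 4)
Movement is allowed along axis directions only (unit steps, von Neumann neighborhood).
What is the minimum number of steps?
7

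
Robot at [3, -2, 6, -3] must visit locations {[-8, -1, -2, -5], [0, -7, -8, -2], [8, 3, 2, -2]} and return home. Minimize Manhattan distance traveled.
88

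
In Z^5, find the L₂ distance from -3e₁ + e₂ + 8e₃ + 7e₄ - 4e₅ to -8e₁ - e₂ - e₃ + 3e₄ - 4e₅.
11.225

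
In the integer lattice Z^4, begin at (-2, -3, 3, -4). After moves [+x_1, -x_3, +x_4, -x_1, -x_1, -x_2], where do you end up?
(-3, -4, 2, -3)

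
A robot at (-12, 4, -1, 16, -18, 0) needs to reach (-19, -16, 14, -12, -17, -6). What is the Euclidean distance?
38.6652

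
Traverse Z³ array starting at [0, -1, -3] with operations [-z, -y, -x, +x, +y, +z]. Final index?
(0, -1, -3)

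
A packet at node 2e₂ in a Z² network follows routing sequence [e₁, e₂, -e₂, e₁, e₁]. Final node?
(3, 2)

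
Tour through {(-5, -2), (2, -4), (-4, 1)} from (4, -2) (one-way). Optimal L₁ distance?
17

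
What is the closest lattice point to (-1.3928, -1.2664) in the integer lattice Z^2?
(-1, -1)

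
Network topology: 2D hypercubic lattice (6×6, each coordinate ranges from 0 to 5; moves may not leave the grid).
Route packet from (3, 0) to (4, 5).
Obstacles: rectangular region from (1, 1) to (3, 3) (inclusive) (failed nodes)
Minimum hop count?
6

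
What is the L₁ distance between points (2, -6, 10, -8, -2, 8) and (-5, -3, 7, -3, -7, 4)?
27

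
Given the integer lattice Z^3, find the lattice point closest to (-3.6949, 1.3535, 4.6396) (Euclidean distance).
(-4, 1, 5)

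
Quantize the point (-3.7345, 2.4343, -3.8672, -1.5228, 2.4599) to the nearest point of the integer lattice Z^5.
(-4, 2, -4, -2, 2)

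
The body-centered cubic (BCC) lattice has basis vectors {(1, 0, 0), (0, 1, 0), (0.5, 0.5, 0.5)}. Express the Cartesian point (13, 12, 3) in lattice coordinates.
10b₁ + 9b₂ + 6b₃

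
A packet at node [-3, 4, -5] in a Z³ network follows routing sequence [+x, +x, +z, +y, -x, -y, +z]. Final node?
(-2, 4, -3)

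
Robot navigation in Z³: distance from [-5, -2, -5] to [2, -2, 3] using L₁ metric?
15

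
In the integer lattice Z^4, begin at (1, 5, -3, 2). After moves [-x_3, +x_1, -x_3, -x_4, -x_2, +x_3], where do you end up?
(2, 4, -4, 1)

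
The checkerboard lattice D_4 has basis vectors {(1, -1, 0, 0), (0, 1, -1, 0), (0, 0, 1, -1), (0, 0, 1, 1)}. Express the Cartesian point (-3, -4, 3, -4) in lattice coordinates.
-3b₁ - 7b₂ - 4b₄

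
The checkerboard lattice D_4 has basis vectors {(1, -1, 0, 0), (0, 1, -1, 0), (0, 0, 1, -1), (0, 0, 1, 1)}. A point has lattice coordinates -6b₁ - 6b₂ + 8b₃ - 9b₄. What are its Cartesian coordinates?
(-6, 0, 5, -17)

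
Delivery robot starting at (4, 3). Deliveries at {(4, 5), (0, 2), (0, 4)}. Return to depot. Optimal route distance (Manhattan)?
14
(one optimal route: (4, 3) → (4, 5) → (0, 4) → (0, 2) → (4, 3))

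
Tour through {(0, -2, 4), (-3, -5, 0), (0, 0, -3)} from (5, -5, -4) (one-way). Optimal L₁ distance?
30
(one optimal route: (5, -5, -4) → (0, 0, -3) → (0, -2, 4) → (-3, -5, 0))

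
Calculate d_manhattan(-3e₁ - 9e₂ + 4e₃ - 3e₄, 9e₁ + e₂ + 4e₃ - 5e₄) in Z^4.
24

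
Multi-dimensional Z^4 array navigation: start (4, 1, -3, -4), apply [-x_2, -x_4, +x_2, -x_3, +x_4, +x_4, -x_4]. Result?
(4, 1, -4, -4)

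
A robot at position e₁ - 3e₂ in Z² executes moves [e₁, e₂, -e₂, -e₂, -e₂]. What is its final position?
(2, -5)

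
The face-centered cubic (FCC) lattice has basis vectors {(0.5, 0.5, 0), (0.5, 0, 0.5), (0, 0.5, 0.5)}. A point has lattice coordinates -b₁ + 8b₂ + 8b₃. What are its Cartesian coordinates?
(3.5, 3.5, 8)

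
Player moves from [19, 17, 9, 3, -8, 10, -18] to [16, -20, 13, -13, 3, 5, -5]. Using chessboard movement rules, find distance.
37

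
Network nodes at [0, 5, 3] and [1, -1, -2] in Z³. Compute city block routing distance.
12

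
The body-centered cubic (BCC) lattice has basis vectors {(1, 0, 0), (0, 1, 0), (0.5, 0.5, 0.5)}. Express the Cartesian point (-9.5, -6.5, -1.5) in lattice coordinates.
-8b₁ - 5b₂ - 3b₃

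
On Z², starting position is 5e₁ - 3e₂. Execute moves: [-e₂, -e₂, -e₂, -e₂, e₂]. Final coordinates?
(5, -6)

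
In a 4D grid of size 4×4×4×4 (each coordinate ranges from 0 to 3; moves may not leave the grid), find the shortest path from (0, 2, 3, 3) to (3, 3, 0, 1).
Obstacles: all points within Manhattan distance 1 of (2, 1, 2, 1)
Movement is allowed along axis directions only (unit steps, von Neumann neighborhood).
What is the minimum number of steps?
9
(one shortest path: (0, 2, 3, 3) → (1, 2, 3, 3) → (2, 2, 3, 3) → (3, 2, 3, 3) → (3, 3, 3, 3) → (3, 3, 2, 3) → (3, 3, 1, 3) → (3, 3, 0, 3) → (3, 3, 0, 2) → (3, 3, 0, 1))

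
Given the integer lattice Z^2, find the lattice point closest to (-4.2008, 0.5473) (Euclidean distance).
(-4, 1)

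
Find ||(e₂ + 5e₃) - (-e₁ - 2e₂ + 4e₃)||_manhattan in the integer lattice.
5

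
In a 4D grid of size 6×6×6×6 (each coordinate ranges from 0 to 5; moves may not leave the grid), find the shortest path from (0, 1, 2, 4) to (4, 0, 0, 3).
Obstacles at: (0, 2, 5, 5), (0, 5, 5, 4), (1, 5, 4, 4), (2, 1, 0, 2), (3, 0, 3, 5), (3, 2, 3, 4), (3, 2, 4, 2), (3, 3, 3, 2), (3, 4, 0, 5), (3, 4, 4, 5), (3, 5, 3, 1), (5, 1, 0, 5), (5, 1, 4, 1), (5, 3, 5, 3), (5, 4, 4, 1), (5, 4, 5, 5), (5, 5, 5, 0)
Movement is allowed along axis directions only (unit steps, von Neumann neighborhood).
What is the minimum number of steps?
8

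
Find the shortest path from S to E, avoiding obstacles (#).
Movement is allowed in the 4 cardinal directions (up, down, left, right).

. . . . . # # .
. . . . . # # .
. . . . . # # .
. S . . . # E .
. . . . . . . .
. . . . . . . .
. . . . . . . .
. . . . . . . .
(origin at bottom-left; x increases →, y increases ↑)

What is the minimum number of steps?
7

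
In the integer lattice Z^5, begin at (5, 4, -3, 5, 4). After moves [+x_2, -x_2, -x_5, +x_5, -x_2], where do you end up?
(5, 3, -3, 5, 4)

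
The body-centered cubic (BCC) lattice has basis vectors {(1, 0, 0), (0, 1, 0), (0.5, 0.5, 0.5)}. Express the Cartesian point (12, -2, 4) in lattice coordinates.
8b₁ - 6b₂ + 8b₃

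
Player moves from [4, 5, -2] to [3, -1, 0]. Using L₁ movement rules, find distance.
9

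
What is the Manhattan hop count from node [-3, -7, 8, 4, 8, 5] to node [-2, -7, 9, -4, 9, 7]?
13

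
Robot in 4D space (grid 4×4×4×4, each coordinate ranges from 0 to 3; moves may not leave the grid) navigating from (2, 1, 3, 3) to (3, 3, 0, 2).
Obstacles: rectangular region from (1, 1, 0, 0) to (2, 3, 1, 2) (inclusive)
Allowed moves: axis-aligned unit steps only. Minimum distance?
7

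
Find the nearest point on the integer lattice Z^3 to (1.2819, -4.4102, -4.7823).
(1, -4, -5)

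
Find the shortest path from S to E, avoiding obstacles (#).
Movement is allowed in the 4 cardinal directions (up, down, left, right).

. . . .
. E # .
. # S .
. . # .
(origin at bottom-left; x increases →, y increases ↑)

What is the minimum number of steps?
6
(one shortest path: (2, 1) → (3, 1) → (3, 2) → (3, 3) → (2, 3) → (1, 3) → (1, 2))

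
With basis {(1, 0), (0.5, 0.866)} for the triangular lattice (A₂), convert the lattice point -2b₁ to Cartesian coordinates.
(-2, 0)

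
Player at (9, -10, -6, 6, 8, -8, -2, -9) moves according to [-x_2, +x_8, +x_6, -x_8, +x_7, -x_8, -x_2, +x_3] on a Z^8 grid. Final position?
(9, -12, -5, 6, 8, -7, -1, -10)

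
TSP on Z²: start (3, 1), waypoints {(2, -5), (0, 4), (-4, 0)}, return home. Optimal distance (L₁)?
32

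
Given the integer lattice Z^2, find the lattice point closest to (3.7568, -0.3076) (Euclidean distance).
(4, 0)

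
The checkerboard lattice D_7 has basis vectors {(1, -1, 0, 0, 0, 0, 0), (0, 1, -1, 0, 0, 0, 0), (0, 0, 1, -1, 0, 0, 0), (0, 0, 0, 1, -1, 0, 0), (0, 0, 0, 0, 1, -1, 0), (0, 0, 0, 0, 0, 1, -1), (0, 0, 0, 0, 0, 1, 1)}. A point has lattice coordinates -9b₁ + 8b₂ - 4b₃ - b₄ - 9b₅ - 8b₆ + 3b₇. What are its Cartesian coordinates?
(-9, 17, -12, 3, -8, 4, 11)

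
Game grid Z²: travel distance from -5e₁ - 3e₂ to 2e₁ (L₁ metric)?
10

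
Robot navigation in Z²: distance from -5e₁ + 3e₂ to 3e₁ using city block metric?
11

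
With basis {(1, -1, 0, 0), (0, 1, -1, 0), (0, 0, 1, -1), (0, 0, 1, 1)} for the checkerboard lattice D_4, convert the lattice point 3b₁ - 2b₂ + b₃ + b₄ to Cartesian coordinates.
(3, -5, 4, 0)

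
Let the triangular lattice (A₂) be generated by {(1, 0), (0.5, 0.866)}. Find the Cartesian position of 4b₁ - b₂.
(3.5, -0.866)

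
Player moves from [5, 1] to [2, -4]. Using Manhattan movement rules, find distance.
8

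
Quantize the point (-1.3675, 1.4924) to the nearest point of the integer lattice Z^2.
(-1, 1)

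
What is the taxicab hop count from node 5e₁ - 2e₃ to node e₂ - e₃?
7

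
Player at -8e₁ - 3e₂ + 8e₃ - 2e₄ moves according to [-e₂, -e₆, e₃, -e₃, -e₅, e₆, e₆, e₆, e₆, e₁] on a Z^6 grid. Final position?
(-7, -4, 8, -2, -1, 3)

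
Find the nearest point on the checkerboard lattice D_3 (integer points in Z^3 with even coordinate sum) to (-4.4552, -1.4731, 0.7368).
(-4, -1, 1)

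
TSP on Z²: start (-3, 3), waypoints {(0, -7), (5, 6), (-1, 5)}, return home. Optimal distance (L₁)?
42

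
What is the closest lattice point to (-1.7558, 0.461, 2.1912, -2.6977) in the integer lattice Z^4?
(-2, 0, 2, -3)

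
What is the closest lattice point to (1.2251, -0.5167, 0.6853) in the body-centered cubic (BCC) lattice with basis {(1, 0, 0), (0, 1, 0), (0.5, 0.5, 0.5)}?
(1.5, -0.5, 0.5)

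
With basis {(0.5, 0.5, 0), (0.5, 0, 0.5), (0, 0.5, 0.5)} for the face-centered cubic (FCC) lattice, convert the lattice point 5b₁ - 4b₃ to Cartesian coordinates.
(2.5, 0.5, -2)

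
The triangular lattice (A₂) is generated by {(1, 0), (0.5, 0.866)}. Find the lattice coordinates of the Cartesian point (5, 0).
5b₁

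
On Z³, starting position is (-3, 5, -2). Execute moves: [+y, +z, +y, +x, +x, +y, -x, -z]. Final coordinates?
(-2, 8, -2)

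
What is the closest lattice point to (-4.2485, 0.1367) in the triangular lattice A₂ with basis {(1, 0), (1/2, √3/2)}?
(-4, 0)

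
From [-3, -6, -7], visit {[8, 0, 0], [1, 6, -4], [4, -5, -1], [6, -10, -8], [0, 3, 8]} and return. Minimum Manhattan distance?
92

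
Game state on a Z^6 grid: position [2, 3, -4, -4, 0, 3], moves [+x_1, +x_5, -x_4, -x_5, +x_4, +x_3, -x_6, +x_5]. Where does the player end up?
(3, 3, -3, -4, 1, 2)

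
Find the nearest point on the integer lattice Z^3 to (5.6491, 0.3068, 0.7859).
(6, 0, 1)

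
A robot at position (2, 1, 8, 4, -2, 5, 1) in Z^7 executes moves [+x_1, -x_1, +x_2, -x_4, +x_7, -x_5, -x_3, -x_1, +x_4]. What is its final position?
(1, 2, 7, 4, -3, 5, 2)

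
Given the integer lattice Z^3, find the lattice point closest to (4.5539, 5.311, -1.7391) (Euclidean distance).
(5, 5, -2)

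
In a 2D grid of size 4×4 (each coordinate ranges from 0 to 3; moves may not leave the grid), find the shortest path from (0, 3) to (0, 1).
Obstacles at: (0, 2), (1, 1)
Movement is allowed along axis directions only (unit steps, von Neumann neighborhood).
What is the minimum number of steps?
8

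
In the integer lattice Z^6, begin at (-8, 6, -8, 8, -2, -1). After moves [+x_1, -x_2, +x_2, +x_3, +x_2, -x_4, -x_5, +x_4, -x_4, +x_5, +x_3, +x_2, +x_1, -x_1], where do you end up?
(-7, 8, -6, 7, -2, -1)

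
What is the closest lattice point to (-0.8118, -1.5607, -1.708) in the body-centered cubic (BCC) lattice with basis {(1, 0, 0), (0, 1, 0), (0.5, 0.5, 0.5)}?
(-0.5, -1.5, -1.5)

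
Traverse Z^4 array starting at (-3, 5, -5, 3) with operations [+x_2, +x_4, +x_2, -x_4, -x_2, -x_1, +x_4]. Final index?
(-4, 6, -5, 4)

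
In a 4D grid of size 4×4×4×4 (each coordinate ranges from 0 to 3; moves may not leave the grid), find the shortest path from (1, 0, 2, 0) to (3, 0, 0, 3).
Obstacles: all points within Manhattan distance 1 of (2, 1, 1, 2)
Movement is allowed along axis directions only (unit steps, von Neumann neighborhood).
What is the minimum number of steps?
7
(one shortest path: (1, 0, 2, 0) → (2, 0, 2, 0) → (3, 0, 2, 0) → (3, 0, 1, 0) → (3, 0, 0, 0) → (3, 0, 0, 1) → (3, 0, 0, 2) → (3, 0, 0, 3))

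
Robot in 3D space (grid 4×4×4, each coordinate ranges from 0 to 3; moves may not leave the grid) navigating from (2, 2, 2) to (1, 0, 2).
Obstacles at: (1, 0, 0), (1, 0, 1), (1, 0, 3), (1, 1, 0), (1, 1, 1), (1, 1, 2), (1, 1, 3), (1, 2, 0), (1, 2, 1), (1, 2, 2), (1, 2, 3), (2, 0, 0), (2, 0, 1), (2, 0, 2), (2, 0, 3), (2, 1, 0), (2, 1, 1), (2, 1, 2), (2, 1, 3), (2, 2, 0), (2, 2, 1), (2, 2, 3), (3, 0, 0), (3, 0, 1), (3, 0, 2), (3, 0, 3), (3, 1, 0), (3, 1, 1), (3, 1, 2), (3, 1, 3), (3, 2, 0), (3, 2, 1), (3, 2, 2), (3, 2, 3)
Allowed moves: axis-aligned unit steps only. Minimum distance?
7
(one shortest path: (2, 2, 2) → (2, 3, 2) → (1, 3, 2) → (0, 3, 2) → (0, 2, 2) → (0, 1, 2) → (0, 0, 2) → (1, 0, 2))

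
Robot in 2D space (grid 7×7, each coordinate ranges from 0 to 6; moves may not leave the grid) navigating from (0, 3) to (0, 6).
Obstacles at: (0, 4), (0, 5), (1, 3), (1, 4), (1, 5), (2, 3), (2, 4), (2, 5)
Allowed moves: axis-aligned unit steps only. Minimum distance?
11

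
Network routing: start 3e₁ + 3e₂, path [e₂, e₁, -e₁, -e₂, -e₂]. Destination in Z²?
(3, 2)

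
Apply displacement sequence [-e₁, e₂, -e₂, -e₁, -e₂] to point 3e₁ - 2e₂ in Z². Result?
(1, -3)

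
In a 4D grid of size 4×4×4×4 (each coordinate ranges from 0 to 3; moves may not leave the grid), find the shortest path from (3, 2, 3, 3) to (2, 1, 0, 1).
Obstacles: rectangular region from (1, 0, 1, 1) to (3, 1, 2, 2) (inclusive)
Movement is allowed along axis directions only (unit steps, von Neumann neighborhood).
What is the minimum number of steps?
7
(one shortest path: (3, 2, 3, 3) → (2, 2, 3, 3) → (2, 1, 3, 3) → (2, 1, 2, 3) → (2, 1, 1, 3) → (2, 1, 0, 3) → (2, 1, 0, 2) → (2, 1, 0, 1))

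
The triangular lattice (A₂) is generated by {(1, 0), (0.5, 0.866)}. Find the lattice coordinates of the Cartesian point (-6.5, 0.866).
-7b₁ + b₂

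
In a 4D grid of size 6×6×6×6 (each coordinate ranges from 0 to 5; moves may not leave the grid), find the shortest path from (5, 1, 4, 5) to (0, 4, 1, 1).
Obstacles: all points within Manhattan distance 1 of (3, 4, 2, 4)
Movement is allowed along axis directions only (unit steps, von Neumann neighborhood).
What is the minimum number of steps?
15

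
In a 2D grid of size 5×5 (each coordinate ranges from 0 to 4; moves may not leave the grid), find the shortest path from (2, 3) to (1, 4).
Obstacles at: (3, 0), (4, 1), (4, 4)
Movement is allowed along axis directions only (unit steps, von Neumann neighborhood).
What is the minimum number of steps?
2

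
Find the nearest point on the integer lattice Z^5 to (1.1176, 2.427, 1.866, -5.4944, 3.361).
(1, 2, 2, -5, 3)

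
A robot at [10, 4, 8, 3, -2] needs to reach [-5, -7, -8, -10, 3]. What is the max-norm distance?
16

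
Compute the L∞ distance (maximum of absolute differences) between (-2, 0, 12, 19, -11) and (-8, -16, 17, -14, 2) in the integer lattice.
33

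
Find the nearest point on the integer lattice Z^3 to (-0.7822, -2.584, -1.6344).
(-1, -3, -2)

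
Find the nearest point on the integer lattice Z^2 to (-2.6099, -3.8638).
(-3, -4)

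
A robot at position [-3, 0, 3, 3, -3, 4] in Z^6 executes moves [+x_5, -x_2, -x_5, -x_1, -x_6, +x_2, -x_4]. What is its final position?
(-4, 0, 3, 2, -3, 3)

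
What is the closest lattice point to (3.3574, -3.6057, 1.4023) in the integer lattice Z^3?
(3, -4, 1)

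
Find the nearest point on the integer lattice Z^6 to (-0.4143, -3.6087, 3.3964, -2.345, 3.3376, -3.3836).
(0, -4, 3, -2, 3, -3)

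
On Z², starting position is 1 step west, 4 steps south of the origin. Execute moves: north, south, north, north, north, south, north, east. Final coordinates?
(0, -1)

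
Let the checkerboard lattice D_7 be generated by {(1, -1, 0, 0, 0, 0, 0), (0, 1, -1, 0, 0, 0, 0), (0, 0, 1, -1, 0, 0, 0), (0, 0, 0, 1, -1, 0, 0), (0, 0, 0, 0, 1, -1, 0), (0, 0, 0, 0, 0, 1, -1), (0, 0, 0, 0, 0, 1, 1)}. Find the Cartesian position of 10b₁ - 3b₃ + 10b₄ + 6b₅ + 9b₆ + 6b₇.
(10, -10, -3, 13, -4, 9, -3)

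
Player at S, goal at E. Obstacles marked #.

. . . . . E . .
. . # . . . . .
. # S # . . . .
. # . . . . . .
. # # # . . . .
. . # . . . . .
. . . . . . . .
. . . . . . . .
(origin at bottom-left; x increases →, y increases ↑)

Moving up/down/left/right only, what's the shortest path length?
7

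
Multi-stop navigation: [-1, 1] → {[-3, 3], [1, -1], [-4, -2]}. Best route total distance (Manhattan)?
16
(one optimal route: (-1, 1) → (-3, 3) → (-4, -2) → (1, -1))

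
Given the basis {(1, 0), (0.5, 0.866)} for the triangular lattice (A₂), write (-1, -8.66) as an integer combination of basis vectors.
4b₁ - 10b₂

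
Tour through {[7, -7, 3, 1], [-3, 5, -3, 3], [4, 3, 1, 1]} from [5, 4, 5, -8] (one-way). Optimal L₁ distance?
54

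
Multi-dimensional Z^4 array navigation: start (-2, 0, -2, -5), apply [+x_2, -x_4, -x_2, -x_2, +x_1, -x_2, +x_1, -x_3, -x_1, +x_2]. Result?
(-1, -1, -3, -6)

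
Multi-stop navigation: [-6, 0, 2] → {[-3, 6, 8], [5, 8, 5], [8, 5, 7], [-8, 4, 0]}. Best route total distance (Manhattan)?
44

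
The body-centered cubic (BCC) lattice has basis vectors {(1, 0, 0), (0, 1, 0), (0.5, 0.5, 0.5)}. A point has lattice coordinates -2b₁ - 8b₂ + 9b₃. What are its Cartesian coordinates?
(2.5, -3.5, 4.5)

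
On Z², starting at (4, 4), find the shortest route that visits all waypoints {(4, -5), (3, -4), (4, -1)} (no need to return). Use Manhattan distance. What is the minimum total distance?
11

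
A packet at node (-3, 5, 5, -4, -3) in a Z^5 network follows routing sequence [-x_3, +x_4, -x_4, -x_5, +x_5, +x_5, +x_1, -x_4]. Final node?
(-2, 5, 4, -5, -2)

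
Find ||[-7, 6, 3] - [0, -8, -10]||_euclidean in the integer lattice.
20.347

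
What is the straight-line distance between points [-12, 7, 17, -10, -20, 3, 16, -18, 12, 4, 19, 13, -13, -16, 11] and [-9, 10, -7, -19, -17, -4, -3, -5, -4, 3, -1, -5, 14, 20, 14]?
65.4064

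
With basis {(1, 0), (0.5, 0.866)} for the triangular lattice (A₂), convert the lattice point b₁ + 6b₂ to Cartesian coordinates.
(4, 5.196)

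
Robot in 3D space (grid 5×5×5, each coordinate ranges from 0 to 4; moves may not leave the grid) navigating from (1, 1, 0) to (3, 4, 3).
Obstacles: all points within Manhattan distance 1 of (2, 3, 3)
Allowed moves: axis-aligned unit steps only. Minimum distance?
8
(one shortest path: (1, 1, 0) → (2, 1, 0) → (3, 1, 0) → (3, 2, 0) → (3, 3, 0) → (3, 4, 0) → (3, 4, 1) → (3, 4, 2) → (3, 4, 3))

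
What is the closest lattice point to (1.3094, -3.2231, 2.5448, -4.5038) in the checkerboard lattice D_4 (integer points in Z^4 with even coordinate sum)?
(1, -3, 3, -5)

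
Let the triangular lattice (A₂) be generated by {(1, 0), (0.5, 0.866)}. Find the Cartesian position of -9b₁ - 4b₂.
(-11, -3.464)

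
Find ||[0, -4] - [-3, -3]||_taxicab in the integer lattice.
4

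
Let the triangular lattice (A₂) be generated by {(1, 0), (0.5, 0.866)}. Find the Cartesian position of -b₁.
(-1, 0)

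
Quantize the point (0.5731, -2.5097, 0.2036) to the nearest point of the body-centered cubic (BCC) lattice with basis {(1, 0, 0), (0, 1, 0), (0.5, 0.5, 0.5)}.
(0.5, -2.5, 0.5)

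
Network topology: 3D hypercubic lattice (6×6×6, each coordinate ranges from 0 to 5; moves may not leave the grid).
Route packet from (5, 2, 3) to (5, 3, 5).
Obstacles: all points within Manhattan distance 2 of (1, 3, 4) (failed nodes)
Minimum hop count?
3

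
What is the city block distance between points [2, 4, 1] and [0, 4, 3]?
4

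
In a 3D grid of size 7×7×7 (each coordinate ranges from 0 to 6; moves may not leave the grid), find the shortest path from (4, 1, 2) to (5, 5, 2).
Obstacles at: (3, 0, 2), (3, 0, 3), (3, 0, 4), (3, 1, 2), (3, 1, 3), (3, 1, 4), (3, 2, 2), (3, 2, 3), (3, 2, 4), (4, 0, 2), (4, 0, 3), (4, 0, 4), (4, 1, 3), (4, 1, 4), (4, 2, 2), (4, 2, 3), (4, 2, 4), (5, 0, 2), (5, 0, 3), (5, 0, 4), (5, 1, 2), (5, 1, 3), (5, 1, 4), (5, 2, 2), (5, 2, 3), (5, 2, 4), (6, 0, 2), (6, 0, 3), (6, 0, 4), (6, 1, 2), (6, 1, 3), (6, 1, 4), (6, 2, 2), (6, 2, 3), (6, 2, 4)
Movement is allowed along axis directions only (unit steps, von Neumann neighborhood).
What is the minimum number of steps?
7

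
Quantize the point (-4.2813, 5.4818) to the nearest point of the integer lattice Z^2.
(-4, 5)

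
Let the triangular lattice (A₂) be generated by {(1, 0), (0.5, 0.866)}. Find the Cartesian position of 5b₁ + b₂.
(5.5, 0.866)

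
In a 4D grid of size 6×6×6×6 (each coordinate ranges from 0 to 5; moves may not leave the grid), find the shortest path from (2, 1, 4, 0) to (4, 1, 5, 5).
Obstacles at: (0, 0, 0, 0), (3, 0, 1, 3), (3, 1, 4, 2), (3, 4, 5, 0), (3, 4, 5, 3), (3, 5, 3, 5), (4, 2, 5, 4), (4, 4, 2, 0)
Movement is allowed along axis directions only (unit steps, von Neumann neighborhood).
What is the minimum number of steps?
8
(one shortest path: (2, 1, 4, 0) → (3, 1, 4, 0) → (4, 1, 4, 0) → (4, 1, 5, 0) → (4, 1, 5, 1) → (4, 1, 5, 2) → (4, 1, 5, 3) → (4, 1, 5, 4) → (4, 1, 5, 5))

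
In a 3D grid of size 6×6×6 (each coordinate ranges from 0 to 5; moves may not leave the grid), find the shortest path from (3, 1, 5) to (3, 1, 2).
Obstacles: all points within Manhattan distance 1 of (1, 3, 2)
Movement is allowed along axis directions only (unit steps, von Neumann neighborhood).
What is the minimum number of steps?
3
(one shortest path: (3, 1, 5) → (3, 1, 4) → (3, 1, 3) → (3, 1, 2))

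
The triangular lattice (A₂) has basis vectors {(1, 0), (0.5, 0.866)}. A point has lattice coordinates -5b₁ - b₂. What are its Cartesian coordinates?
(-5.5, -0.866)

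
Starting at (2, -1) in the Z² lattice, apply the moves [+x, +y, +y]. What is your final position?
(3, 1)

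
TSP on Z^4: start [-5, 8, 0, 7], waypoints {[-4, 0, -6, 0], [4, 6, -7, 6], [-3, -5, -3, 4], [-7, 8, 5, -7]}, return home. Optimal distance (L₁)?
106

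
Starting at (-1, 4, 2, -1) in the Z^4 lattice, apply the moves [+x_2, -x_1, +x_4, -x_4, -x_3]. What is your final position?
(-2, 5, 1, -1)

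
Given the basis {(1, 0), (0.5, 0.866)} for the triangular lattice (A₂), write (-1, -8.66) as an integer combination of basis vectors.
4b₁ - 10b₂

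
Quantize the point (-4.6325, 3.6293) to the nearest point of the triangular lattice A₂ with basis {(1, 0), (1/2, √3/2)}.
(-5, 3.464)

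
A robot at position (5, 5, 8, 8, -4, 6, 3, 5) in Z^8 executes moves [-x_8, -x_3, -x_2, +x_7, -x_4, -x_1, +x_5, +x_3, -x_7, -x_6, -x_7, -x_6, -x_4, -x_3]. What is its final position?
(4, 4, 7, 6, -3, 4, 2, 4)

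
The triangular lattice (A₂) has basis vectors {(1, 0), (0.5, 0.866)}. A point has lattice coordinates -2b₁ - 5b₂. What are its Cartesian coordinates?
(-4.5, -4.33)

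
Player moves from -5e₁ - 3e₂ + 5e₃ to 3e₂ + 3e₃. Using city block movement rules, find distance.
13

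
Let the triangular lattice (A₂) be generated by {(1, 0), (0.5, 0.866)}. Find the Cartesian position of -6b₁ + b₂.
(-5.5, 0.866)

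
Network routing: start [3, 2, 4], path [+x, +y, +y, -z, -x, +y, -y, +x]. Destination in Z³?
(4, 4, 3)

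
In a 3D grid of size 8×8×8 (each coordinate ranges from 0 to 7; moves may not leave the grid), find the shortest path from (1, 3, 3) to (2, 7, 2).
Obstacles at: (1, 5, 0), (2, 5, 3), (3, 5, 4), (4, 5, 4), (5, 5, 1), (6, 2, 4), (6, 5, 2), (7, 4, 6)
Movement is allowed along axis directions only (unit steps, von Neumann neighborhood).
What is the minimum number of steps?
6
(one shortest path: (1, 3, 3) → (2, 3, 3) → (2, 4, 3) → (2, 4, 2) → (2, 5, 2) → (2, 6, 2) → (2, 7, 2))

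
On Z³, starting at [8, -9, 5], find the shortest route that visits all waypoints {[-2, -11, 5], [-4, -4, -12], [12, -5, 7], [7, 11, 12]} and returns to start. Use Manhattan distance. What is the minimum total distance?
124
(one optimal route: (8, -9, 5) → (-2, -11, 5) → (-4, -4, -12) → (7, 11, 12) → (12, -5, 7) → (8, -9, 5))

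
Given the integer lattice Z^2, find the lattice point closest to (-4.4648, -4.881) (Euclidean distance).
(-4, -5)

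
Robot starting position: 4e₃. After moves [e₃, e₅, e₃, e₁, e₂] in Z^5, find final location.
(1, 1, 6, 0, 1)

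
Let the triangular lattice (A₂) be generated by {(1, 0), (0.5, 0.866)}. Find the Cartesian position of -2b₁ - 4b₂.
(-4, -3.464)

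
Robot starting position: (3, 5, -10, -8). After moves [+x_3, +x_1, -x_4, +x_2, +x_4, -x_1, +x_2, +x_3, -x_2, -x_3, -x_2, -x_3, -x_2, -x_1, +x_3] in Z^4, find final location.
(2, 4, -9, -8)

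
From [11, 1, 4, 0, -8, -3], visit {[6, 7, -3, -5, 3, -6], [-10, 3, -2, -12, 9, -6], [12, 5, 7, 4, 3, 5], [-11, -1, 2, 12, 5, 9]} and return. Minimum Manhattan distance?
202
(one optimal route: (11, 1, 4, 0, -8, -3) → (6, 7, -3, -5, 3, -6) → (-10, 3, -2, -12, 9, -6) → (-11, -1, 2, 12, 5, 9) → (12, 5, 7, 4, 3, 5) → (11, 1, 4, 0, -8, -3))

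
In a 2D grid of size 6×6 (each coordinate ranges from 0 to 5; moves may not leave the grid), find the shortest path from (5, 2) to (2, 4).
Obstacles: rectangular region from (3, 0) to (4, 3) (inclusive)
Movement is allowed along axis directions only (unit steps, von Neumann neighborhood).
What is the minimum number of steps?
5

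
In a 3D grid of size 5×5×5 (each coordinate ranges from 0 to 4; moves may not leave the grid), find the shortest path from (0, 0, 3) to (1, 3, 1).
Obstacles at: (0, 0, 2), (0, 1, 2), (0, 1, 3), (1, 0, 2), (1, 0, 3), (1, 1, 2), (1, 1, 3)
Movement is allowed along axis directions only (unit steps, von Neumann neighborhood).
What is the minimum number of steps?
8
(one shortest path: (0, 0, 3) → (0, 0, 4) → (1, 0, 4) → (1, 1, 4) → (1, 2, 4) → (1, 3, 4) → (1, 3, 3) → (1, 3, 2) → (1, 3, 1))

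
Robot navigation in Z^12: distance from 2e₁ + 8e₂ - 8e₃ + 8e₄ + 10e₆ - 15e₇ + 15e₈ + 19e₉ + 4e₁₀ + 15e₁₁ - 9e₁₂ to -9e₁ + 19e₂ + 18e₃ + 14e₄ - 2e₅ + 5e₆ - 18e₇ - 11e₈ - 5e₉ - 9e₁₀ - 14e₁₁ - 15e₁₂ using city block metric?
162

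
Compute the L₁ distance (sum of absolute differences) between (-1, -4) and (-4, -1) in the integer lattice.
6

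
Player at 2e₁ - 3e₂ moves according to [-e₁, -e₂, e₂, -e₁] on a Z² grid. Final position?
(0, -3)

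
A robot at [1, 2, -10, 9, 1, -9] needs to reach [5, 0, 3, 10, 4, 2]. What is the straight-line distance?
17.8885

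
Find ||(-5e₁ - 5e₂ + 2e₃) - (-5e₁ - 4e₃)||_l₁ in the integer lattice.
11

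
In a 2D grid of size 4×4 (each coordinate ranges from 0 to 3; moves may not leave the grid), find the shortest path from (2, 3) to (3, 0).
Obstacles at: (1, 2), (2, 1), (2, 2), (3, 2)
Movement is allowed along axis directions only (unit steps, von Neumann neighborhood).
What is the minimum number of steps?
8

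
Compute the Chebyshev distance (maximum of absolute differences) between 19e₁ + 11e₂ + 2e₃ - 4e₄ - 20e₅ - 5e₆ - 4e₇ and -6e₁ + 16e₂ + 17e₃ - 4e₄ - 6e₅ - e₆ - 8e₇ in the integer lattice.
25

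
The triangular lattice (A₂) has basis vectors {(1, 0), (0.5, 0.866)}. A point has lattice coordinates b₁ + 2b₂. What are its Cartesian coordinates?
(2, 1.732)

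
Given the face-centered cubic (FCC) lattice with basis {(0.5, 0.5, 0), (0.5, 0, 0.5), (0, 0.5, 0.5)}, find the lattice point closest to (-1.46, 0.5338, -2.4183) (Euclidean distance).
(-1.5, 0.5, -2)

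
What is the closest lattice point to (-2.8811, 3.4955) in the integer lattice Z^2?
(-3, 3)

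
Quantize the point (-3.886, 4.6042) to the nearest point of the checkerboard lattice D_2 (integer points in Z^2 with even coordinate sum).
(-4, 4)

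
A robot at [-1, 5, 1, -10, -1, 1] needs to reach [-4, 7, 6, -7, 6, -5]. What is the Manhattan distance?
26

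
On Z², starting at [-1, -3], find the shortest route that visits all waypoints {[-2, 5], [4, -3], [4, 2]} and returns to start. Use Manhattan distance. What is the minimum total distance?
28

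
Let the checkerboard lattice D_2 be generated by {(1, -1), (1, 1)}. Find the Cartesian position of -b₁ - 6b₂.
(-7, -5)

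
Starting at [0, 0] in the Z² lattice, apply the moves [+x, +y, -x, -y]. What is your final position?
(0, 0)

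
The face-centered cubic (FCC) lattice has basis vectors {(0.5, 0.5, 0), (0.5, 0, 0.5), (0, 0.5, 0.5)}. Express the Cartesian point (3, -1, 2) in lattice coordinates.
6b₂ - 2b₃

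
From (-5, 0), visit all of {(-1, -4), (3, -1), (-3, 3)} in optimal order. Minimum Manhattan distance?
21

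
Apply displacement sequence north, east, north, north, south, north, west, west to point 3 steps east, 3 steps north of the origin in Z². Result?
(2, 6)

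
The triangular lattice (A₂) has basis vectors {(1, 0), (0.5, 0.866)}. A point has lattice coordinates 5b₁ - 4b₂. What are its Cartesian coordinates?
(3, -3.464)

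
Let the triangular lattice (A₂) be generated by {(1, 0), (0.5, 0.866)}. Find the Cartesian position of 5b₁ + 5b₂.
(7.5, 4.33)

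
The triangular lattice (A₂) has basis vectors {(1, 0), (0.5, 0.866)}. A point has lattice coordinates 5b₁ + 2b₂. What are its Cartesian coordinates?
(6, 1.732)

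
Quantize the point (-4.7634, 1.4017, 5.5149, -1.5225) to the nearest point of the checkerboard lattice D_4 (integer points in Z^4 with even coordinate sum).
(-5, 1, 6, -2)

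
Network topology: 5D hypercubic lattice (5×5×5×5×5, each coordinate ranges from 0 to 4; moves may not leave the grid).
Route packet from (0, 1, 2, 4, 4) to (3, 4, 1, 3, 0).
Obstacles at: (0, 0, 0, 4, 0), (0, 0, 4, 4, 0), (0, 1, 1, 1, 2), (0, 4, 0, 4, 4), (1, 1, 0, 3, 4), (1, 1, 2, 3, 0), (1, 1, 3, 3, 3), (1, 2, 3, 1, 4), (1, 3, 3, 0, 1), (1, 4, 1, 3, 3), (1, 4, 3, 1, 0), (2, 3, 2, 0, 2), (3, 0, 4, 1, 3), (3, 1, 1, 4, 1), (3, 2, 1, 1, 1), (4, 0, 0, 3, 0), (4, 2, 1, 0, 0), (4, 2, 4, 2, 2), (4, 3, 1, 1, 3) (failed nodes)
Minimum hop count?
12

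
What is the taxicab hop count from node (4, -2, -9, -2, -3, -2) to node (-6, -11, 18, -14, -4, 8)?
69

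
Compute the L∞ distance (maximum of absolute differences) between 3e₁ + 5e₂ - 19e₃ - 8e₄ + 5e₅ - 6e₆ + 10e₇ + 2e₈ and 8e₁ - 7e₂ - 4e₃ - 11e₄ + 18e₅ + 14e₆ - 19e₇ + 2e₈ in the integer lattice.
29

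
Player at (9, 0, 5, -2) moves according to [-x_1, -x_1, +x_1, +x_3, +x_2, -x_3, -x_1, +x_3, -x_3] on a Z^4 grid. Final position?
(7, 1, 5, -2)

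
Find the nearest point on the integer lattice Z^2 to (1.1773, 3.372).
(1, 3)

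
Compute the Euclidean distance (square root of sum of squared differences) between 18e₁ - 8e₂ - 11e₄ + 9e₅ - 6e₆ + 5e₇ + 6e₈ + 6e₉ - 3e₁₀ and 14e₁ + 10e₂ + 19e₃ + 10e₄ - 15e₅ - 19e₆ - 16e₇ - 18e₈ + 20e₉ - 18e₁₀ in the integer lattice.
57.6628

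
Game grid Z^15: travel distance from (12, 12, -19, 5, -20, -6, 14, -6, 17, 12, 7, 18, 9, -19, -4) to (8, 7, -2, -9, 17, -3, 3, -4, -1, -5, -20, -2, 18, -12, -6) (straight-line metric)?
62.49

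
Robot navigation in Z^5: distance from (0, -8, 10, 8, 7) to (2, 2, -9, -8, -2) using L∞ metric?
19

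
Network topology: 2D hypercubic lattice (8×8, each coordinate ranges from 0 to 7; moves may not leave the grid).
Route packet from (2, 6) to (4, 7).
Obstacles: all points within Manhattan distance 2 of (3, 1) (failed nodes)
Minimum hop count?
3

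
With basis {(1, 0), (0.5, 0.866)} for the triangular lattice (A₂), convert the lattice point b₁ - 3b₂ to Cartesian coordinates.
(-0.5, -2.598)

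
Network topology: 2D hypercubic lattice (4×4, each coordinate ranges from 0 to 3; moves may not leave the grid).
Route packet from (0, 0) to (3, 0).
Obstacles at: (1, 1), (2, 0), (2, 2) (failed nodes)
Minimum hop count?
9
(one shortest path: (0, 0) → (0, 1) → (0, 2) → (1, 2) → (1, 3) → (2, 3) → (3, 3) → (3, 2) → (3, 1) → (3, 0))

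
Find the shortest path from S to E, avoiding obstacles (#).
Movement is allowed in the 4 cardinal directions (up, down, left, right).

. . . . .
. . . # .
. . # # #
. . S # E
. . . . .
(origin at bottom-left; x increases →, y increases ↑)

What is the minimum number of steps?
4
(one shortest path: (2, 1) → (2, 0) → (3, 0) → (4, 0) → (4, 1))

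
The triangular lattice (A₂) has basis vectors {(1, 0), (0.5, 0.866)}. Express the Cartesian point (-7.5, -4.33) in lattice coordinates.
-5b₁ - 5b₂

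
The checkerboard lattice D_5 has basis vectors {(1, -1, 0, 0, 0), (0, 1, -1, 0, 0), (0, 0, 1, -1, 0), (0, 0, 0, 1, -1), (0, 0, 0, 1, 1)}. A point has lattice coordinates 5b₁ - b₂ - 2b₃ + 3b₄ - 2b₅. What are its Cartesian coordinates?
(5, -6, -1, 3, -5)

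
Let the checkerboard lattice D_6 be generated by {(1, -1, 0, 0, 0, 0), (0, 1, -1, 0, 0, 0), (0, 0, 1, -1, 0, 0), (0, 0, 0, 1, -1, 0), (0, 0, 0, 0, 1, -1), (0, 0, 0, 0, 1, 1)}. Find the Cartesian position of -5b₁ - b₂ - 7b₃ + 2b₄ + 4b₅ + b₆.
(-5, 4, -6, 9, 3, -3)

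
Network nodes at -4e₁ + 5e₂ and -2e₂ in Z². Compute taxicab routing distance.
11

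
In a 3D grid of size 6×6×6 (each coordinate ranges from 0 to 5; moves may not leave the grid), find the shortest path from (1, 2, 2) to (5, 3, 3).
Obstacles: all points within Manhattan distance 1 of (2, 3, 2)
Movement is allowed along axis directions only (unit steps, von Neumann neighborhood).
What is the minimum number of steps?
6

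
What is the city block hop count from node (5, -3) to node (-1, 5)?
14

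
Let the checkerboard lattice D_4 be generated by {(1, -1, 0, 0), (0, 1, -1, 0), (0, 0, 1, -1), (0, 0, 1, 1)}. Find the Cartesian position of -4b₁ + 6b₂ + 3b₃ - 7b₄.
(-4, 10, -10, -10)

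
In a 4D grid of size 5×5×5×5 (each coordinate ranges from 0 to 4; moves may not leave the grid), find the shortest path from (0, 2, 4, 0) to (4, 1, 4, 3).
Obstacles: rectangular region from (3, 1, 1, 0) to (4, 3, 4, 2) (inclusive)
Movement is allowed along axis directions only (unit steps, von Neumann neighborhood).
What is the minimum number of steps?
8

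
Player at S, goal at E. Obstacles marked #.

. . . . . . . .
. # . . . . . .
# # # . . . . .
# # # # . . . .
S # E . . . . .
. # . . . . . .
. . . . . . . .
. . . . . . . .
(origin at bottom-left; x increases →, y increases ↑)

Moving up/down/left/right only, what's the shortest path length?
6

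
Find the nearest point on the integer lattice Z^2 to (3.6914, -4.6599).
(4, -5)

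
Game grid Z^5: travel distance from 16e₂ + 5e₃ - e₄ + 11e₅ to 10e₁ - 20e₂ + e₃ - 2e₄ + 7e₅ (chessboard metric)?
36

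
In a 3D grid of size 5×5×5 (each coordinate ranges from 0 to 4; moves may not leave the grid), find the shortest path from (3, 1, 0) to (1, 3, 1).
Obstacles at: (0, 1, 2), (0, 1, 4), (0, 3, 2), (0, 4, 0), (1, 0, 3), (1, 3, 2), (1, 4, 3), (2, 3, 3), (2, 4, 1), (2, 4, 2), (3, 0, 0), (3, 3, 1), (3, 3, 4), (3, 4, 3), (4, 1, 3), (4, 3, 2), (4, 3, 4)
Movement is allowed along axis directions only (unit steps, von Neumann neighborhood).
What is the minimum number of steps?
5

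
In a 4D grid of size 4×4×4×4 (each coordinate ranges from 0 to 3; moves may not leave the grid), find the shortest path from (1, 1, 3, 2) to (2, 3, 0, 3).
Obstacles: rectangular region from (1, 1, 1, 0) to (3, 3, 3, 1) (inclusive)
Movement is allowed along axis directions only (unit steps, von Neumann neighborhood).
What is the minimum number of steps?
7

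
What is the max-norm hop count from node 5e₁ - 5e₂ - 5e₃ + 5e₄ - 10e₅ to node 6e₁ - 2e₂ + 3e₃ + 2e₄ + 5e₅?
15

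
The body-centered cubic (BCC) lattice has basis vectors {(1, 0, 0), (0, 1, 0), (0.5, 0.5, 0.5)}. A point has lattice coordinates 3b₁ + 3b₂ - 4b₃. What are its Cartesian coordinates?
(1, 1, -2)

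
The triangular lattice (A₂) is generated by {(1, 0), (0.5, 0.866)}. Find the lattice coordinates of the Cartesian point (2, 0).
2b₁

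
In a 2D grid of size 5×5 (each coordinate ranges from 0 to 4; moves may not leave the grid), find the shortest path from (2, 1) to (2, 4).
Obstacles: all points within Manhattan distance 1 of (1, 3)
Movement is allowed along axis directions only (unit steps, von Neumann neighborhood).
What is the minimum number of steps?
5
(one shortest path: (2, 1) → (3, 1) → (3, 2) → (3, 3) → (3, 4) → (2, 4))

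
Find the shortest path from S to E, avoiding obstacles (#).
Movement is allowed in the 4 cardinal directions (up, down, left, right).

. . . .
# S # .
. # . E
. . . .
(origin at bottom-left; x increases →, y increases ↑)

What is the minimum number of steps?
5
(one shortest path: (1, 2) → (1, 3) → (2, 3) → (3, 3) → (3, 2) → (3, 1))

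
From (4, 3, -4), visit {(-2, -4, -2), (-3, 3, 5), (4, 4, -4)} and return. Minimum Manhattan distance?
48
(one optimal route: (4, 3, -4) → (-2, -4, -2) → (-3, 3, 5) → (4, 4, -4) → (4, 3, -4))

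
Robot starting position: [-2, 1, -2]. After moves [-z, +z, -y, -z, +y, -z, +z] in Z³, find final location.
(-2, 1, -3)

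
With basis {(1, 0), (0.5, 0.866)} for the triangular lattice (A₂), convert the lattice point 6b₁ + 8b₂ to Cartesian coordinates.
(10, 6.928)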